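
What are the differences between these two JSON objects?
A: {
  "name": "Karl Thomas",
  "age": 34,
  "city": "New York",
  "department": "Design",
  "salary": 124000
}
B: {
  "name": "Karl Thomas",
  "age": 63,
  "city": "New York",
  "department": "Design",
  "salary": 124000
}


Comparing each field (in key order):
  name: same
  age: DIFFERENT
  city: same
  department: same
  salary: same
Differences:
  age: 34 -> 63

1 field(s) changed

1 change: age


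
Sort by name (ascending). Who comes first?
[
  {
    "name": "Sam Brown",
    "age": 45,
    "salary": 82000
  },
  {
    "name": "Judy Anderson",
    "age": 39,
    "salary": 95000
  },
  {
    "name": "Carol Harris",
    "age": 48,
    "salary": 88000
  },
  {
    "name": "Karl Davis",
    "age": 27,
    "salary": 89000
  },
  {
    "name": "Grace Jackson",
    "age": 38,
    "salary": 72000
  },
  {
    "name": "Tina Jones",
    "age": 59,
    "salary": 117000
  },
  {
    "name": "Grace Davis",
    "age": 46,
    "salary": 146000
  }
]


Sort by: name (ascending)

Sorted order:
  1. Carol Harris (name = Carol Harris)
  2. Grace Davis (name = Grace Davis)
  3. Grace Jackson (name = Grace Jackson)
  4. Judy Anderson (name = Judy Anderson)
  5. Karl Davis (name = Karl Davis)
  6. Sam Brown (name = Sam Brown)
  7. Tina Jones (name = Tina Jones)

First: Carol Harris

Carol Harris


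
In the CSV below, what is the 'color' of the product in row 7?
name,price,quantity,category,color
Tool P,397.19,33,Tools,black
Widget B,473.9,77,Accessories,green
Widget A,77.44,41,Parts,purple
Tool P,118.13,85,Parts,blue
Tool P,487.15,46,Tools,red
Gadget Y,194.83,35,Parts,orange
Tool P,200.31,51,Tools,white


Query: Row 7 ('Tool P'), column 'color'
Value: white

white


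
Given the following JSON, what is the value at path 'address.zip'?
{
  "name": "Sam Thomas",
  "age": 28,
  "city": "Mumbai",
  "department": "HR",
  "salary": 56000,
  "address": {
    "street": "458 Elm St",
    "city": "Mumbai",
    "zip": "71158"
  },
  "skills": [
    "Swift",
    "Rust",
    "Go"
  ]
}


Query: address.zip
Path: address -> zip
Value: 71158

71158


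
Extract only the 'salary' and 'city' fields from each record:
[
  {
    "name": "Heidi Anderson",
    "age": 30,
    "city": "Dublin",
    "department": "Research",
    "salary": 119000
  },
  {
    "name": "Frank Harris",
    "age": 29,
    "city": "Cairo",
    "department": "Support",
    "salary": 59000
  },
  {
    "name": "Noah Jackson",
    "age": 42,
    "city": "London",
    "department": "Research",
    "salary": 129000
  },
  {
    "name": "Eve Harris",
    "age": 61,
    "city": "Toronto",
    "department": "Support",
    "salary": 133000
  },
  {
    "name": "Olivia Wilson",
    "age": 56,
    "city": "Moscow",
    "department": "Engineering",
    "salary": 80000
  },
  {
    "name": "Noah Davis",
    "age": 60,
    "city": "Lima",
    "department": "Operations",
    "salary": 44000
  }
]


Original: 6 records with fields: name, age, city, department, salary
Keep: ['salary', 'city']
Drop: ['name', 'age', 'department']
Result: 6 records, 2 fields each

[
  {
    "salary": 119000,
    "city": "Dublin"
  },
  {
    "salary": 59000,
    "city": "Cairo"
  },
  {
    "salary": 129000,
    "city": "London"
  },
  {
    "salary": 133000,
    "city": "Toronto"
  },
  {
    "salary": 80000,
    "city": "Moscow"
  },
  {
    "salary": 44000,
    "city": "Lima"
  }
]


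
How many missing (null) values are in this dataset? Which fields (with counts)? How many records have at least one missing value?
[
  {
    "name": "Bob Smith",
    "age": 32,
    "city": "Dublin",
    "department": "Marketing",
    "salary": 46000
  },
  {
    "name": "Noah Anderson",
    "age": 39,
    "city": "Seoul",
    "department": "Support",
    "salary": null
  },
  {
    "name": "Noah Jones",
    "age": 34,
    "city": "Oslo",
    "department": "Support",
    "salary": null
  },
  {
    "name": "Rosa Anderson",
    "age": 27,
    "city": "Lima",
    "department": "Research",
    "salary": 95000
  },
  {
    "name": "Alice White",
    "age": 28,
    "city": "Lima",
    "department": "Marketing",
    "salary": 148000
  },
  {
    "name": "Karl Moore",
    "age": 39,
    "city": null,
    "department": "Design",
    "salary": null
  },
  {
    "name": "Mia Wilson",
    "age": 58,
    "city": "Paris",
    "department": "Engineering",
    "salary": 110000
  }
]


Checking for missing (null) values in 7 records:

  Bob Smith: complete
  Noah Anderson: salary
  Noah Jones: salary
  Rosa Anderson: complete
  Alice White: complete
  Karl Moore: city, salary
  Mia Wilson: complete

Per field:
  name: 0 missing
  age: 0 missing
  city: 1 missing
  department: 0 missing
  salary: 3 missing

Total missing values: 4
Records with any missing: 3

4 missing values (city: 1, salary: 3); 3 incomplete records


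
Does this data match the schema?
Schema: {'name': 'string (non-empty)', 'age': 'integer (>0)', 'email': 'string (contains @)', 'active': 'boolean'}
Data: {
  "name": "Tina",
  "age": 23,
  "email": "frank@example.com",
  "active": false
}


Validating each field against schema:
  name: OK (non-empty string)
  age: OK (positive integer)
  email: OK (string with @)
  active: OK (boolean)

Result: VALID

VALID


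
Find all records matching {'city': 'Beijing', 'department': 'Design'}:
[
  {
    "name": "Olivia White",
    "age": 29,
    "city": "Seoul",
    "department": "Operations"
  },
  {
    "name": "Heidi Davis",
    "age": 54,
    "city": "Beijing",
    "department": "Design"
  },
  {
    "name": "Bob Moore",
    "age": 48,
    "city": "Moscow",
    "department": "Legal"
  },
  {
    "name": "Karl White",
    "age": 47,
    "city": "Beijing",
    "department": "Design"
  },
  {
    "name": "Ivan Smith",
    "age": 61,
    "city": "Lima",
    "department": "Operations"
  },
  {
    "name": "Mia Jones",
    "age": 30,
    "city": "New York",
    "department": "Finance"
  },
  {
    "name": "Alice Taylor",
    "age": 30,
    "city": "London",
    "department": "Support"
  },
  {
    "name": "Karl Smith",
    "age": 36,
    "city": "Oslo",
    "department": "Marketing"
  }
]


Search criteria: {'city': 'Beijing', 'department': 'Design'}

Checking 8 records:
  Olivia White: {city: Seoul, department: Operations}
  Heidi Davis: {city: Beijing, department: Design} <-- MATCH
  Bob Moore: {city: Moscow, department: Legal}
  Karl White: {city: Beijing, department: Design} <-- MATCH
  Ivan Smith: {city: Lima, department: Operations}
  Mia Jones: {city: New York, department: Finance}
  Alice Taylor: {city: London, department: Support}
  Karl Smith: {city: Oslo, department: Marketing}

Matches: ["Heidi Davis", "Karl White"]

["Heidi Davis", "Karl White"]


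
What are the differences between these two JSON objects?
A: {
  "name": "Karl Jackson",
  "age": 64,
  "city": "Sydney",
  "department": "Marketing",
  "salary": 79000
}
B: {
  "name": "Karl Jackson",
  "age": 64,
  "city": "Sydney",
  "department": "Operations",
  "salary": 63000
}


Comparing each field (in key order):
  name: same
  age: same
  city: same
  department: DIFFERENT
  salary: DIFFERENT
Differences:
  department: Marketing -> Operations
  salary: 79000 -> 63000

2 field(s) changed

2 changes: department, salary


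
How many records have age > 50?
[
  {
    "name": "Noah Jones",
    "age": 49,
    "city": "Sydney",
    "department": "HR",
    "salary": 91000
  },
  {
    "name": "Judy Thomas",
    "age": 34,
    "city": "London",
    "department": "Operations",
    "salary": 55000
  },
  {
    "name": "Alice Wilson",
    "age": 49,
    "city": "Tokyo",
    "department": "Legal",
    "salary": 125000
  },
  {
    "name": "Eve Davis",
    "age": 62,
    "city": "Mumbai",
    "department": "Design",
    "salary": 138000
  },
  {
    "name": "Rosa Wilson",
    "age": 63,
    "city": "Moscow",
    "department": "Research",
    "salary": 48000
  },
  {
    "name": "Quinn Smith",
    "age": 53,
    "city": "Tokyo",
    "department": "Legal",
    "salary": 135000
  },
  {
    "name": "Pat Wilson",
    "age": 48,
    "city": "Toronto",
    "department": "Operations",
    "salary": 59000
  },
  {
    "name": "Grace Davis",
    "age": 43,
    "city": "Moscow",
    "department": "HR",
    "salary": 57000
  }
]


Data: 8 records
Condition: age > 50

Checking each record:
  Noah Jones: 49
  Judy Thomas: 34
  Alice Wilson: 49
  Eve Davis: 62 MATCH
  Rosa Wilson: 63 MATCH
  Quinn Smith: 53 MATCH
  Pat Wilson: 48
  Grace Davis: 43

Count: 3

3


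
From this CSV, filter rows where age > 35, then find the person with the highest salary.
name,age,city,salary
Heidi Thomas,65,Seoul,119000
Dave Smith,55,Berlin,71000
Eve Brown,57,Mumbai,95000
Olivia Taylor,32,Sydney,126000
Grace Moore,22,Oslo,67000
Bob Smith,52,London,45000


Filter: age > 35
Sort by: salary (descending)

Filtered records (4):
  Heidi Thomas, age 65, salary $119000
  Eve Brown, age 57, salary $95000
  Dave Smith, age 55, salary $71000
  Bob Smith, age 52, salary $45000

Highest salary: Heidi Thomas ($119000)

Heidi Thomas


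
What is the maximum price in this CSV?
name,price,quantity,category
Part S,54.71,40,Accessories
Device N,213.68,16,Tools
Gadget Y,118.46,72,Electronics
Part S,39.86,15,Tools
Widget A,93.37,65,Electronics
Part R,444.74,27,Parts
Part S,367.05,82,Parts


Computing maximum price:
Values: [54.71, 213.68, 118.46, 39.86, 93.37, 444.74, 367.05]
Max = 444.74

444.74


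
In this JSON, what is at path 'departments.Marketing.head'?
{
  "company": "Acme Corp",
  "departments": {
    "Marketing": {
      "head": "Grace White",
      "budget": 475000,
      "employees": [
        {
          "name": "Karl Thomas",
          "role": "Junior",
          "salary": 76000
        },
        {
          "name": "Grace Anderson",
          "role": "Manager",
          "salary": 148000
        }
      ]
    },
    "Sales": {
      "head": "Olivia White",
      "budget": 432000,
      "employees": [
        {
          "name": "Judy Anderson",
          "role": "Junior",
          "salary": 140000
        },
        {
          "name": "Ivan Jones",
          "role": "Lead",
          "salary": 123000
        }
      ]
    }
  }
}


Path: departments.Marketing.head

Navigate:
  -> departments
  -> Marketing
  -> head = 'Grace White'

Grace White


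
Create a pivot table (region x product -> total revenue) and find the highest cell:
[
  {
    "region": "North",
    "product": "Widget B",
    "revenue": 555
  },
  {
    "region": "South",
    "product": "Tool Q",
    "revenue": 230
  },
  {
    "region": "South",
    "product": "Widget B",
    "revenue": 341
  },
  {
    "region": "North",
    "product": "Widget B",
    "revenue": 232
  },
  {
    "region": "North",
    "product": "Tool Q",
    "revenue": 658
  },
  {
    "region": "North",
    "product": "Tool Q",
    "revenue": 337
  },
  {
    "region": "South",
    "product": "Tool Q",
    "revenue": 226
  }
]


Pivot: region (rows) x product (columns) -> total revenue

     Tool Q        Widget B    
North          995           787  
South          456           341  

Highest: North / Tool Q = $995

North / Tool Q = $995


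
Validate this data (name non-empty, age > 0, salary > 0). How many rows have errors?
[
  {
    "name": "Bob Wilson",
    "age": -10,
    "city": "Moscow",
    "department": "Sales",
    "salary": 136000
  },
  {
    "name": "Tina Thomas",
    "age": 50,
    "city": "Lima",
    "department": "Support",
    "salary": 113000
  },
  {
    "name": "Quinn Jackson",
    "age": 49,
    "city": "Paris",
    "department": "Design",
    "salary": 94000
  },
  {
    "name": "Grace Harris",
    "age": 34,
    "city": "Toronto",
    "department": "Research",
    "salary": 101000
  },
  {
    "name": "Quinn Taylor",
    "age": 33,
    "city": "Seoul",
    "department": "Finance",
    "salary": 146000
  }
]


Validating 5 records:
Rules: name non-empty, age > 0, salary > 0

  Row 1 (Bob Wilson): negative age: -10
  Row 2 (Tina Thomas): OK
  Row 3 (Quinn Jackson): OK
  Row 4 (Grace Harris): OK
  Row 5 (Quinn Taylor): OK

Total errors: 1

1 errors


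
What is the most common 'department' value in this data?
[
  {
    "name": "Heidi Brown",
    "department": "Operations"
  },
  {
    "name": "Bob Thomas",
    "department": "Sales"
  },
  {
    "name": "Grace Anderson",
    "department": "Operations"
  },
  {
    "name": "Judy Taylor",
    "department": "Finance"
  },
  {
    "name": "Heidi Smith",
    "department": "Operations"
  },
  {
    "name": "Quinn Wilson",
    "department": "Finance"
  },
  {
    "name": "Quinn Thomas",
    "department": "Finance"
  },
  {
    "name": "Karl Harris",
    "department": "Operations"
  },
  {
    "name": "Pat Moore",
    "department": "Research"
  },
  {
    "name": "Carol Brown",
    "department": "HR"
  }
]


Counting 'department' values across 10 records:

  Operations: 4 ####
  Finance: 3 ###
  Sales: 1 #
  Research: 1 #
  HR: 1 #

Most common: Operations (4 times)

Operations (4 times)


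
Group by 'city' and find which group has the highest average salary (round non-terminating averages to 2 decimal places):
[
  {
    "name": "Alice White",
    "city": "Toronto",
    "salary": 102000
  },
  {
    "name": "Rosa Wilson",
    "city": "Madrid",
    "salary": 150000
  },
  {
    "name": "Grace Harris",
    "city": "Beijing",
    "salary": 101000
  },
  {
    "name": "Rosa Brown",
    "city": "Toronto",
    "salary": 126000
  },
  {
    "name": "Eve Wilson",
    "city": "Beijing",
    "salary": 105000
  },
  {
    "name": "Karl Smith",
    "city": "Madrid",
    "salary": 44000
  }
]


Group by: city

Groups:
  Beijing: 2 people, avg salary = 206000/2 = $103000
  Madrid: 2 people, avg salary = 194000/2 = $97000
  Toronto: 2 people, avg salary = 228000/2 = $114000

Highest average salary: Toronto ($114000)

Toronto ($114000)


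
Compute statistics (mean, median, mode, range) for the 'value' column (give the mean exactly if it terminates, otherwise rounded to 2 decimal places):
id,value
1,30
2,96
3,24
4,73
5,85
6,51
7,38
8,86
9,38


Data: [30, 96, 24, 73, 85, 51, 38, 86, 38]
Count: 9
Sum: 521
Mean: 521/9 ≈ 57.89 (rounded to 2 decimal places)
Sorted: [24, 30, 38, 38, 51, 73, 85, 86, 96]
Median: 51.0
Mode: 38 (2 times)
Range: 96 - 24 = 72
Min: 24, Max: 96

mean≈57.89, median=51.0, mode=38, range=72


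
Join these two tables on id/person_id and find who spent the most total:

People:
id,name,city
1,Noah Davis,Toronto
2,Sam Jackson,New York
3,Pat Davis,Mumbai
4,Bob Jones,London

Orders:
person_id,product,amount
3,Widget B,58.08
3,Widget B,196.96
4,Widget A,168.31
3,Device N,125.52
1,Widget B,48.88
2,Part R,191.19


Join on: people.id = orders.person_id

Joined rows:
  Pat Davis (Mumbai) bought Widget B for $58.08
  Pat Davis (Mumbai) bought Widget B for $196.96
  Bob Jones (London) bought Widget A for $168.31
  Pat Davis (Mumbai) bought Device N for $125.52
  Noah Davis (Toronto) bought Widget B for $48.88
  Sam Jackson (New York) bought Part R for $191.19

Total per person:
  Pat Davis: $380.56
  Sam Jackson: $191.19
  Bob Jones: $168.31
  Noah Davis: $48.88

Top spender: Pat Davis ($380.56)

Pat Davis ($380.56)


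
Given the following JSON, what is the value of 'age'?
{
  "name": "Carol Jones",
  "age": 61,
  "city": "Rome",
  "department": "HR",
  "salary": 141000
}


Looking up field 'age'
Value: 61

61


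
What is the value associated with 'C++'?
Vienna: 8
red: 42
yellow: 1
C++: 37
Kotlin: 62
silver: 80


Looking up key 'C++'
Value: 37

37


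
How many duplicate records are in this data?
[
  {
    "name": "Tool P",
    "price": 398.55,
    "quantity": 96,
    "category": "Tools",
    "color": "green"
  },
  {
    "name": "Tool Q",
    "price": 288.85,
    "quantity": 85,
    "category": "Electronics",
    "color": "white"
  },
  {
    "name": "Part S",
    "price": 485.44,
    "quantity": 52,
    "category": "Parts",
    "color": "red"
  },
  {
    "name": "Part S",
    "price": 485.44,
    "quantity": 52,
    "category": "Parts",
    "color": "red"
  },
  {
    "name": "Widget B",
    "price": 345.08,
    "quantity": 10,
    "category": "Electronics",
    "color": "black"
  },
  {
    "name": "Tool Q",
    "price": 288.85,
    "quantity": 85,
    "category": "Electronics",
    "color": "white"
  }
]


Checking 6 records for duplicates:

  Row 1: Tool P ($398.55, qty 96)
  Row 2: Tool Q ($288.85, qty 85)
  Row 3: Part S ($485.44, qty 52)
  Row 4: Part S ($485.44, qty 52) <-- DUPLICATE
  Row 5: Widget B ($345.08, qty 10)
  Row 6: Tool Q ($288.85, qty 85) <-- DUPLICATE

Duplicates found: 2
Unique records: 4

2 duplicates, 4 unique


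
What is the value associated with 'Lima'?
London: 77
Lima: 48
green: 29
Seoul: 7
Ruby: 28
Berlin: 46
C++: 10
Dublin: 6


Looking up key 'Lima'
Value: 48

48


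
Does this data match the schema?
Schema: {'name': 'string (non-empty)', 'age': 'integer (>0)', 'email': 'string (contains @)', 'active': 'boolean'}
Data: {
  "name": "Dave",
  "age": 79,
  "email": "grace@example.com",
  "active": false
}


Validating each field against schema:
  name: OK (non-empty string)
  age: OK (positive integer)
  email: OK (string with @)
  active: OK (boolean)

Result: VALID

VALID


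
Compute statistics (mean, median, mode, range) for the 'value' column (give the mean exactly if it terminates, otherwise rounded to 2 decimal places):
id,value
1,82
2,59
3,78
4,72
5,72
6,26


Data: [82, 59, 78, 72, 72, 26]
Count: 6
Sum: 389
Mean: 389/6 ≈ 64.83 (rounded to 2 decimal places)
Sorted: [26, 59, 72, 72, 78, 82]
Median: 72.0
Mode: 72 (2 times)
Range: 82 - 26 = 56
Min: 26, Max: 82

mean≈64.83, median=72.0, mode=72, range=56


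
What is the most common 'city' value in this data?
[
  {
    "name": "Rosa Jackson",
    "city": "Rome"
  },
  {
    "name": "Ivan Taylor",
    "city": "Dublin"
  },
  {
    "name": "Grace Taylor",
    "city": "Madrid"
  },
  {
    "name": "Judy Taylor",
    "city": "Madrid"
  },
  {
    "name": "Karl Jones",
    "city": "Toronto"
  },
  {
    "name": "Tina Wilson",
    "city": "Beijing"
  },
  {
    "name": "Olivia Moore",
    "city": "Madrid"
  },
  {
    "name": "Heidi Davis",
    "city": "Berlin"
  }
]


Counting 'city' values across 8 records:

  Madrid: 3 ###
  Rome: 1 #
  Dublin: 1 #
  Toronto: 1 #
  Beijing: 1 #
  Berlin: 1 #

Most common: Madrid (3 times)

Madrid (3 times)


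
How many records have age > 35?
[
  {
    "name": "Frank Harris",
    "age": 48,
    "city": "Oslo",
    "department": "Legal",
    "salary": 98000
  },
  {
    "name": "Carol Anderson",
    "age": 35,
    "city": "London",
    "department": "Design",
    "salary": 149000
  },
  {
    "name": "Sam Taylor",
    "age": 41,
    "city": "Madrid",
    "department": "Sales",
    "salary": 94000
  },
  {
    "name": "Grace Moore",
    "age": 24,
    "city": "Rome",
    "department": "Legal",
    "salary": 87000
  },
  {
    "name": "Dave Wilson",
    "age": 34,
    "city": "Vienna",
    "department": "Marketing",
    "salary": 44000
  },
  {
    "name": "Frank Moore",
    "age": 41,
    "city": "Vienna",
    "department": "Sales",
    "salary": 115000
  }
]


Data: 6 records
Condition: age > 35

Checking each record:
  Frank Harris: 48 MATCH
  Carol Anderson: 35
  Sam Taylor: 41 MATCH
  Grace Moore: 24
  Dave Wilson: 34
  Frank Moore: 41 MATCH

Count: 3

3


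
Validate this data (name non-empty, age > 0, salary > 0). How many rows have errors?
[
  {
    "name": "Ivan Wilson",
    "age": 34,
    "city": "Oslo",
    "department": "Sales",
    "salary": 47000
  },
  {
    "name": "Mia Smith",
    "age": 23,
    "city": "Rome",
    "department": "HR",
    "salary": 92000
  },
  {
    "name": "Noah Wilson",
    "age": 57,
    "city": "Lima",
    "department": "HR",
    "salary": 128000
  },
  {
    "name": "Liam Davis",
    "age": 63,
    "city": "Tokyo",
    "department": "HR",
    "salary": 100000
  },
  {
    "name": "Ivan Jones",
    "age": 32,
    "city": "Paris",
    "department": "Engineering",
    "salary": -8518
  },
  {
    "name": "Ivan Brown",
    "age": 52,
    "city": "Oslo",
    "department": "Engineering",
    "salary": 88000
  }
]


Validating 6 records:
Rules: name non-empty, age > 0, salary > 0

  Row 1 (Ivan Wilson): OK
  Row 2 (Mia Smith): OK
  Row 3 (Noah Wilson): OK
  Row 4 (Liam Davis): OK
  Row 5 (Ivan Jones): negative salary: -8518
  Row 6 (Ivan Brown): OK

Total errors: 1

1 errors


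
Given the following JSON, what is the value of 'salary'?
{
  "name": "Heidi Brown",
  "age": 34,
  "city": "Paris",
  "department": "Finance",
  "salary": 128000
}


Looking up field 'salary'
Value: 128000

128000


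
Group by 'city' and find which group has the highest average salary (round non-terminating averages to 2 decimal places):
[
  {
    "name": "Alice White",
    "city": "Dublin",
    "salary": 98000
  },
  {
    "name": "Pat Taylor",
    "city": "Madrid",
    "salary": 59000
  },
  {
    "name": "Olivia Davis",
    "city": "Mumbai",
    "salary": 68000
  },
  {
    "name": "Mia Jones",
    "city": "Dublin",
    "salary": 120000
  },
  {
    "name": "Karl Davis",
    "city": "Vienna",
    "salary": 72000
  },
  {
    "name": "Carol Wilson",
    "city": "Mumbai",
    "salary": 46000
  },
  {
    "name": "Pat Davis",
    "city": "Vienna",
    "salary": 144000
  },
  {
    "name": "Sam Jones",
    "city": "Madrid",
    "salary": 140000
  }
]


Group by: city

Groups:
  Dublin: 2 people, avg salary = 218000/2 = $109000
  Madrid: 2 people, avg salary = 199000/2 = $99500
  Mumbai: 2 people, avg salary = 114000/2 = $57000
  Vienna: 2 people, avg salary = 216000/2 = $108000

Highest average salary: Dublin ($109000)

Dublin ($109000)


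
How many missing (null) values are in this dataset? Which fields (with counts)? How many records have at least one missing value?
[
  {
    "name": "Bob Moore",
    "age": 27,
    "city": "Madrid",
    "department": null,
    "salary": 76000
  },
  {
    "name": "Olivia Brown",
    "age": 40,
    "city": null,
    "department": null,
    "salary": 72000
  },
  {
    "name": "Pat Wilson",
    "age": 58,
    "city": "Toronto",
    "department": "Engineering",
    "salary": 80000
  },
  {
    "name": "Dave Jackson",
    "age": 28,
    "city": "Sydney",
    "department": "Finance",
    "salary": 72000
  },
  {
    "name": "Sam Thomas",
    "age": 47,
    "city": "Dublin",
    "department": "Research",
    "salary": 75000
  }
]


Checking for missing (null) values in 5 records:

  Bob Moore: department
  Olivia Brown: city, department
  Pat Wilson: complete
  Dave Jackson: complete
  Sam Thomas: complete

Per field:
  name: 0 missing
  age: 0 missing
  city: 1 missing
  department: 2 missing
  salary: 0 missing

Total missing values: 3
Records with any missing: 2

3 missing values (city: 1, department: 2); 2 incomplete records


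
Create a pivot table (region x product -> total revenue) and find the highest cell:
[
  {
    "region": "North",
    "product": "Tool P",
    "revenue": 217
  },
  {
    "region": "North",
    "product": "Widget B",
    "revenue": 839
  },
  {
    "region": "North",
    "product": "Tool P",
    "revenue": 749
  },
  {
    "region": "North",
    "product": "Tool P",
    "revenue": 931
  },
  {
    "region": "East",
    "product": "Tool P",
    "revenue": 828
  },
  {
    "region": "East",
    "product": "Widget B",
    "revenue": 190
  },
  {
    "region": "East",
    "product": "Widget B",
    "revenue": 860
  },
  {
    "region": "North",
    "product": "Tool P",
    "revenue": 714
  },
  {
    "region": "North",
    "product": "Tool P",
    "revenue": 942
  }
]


Pivot: region (rows) x product (columns) -> total revenue

     Tool P        Widget B    
East           828          1050  
North         3553           839  

Highest: North / Tool P = $3553

North / Tool P = $3553


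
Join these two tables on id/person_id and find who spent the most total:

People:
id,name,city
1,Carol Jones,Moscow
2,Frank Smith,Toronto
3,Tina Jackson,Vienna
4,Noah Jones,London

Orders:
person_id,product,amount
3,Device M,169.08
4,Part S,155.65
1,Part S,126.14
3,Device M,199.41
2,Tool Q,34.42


Join on: people.id = orders.person_id

Joined rows:
  Tina Jackson (Vienna) bought Device M for $169.08
  Noah Jones (London) bought Part S for $155.65
  Carol Jones (Moscow) bought Part S for $126.14
  Tina Jackson (Vienna) bought Device M for $199.41
  Frank Smith (Toronto) bought Tool Q for $34.42

Total per person:
  Tina Jackson: $368.49
  Noah Jones: $155.65
  Carol Jones: $126.14
  Frank Smith: $34.42

Top spender: Tina Jackson ($368.49)

Tina Jackson ($368.49)


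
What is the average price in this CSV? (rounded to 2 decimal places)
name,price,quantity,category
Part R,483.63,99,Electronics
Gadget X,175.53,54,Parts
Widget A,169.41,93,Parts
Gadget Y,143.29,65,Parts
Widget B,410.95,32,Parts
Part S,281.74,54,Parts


Computing average price:
Values: [483.63, 175.53, 169.41, 143.29, 410.95, 281.74]
Sum = 1664.55
Count = 6
Average = 1664.55/6 = 277.425 exactly -> 277.43 (rounded half-up to 2 decimal places)

277.43


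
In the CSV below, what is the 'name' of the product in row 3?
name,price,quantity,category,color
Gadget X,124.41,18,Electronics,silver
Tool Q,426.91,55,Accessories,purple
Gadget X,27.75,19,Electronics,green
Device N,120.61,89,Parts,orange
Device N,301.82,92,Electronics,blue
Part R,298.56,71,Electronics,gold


Query: Row 3 ('Gadget X'), column 'name'
Value: Gadget X

Gadget X


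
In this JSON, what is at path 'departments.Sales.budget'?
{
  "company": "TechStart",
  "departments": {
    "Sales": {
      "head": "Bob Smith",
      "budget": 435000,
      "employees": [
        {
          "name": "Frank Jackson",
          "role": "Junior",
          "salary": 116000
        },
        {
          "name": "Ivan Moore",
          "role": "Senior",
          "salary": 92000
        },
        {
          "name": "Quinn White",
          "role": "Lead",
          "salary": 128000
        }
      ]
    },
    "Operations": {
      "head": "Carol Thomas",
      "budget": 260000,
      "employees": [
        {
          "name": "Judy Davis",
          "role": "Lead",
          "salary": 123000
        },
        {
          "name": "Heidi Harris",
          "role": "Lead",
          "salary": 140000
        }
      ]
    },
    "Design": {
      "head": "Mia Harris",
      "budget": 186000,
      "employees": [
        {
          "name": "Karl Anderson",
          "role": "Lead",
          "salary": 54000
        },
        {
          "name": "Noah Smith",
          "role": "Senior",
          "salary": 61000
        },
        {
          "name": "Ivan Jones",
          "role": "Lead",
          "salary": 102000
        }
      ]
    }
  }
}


Path: departments.Sales.budget

Navigate:
  -> departments
  -> Sales
  -> budget = 435000

435000


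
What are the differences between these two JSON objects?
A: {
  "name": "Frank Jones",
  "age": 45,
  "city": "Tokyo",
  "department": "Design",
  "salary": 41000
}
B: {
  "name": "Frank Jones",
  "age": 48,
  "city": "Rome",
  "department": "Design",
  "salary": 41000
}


Comparing each field (in key order):
  name: same
  age: DIFFERENT
  city: DIFFERENT
  department: same
  salary: same
Differences:
  age: 45 -> 48
  city: Tokyo -> Rome

2 field(s) changed

2 changes: age, city


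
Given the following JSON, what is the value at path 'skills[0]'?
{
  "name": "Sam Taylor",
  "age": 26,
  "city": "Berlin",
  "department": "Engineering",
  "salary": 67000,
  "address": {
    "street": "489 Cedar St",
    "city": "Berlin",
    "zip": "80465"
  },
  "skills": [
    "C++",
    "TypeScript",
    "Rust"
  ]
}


Query: skills[0]
Path: skills -> first element
Value: C++

C++


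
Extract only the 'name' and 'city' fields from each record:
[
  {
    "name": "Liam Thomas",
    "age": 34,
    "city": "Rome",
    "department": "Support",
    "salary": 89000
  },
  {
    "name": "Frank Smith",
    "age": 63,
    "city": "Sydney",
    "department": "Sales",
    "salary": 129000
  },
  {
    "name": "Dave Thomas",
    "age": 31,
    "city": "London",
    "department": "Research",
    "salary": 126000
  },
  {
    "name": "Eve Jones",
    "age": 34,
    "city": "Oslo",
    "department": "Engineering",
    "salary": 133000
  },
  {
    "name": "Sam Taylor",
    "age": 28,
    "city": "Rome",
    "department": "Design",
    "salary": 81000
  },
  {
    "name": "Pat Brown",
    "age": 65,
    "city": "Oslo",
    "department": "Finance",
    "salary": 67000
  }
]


Original: 6 records with fields: name, age, city, department, salary
Keep: ['name', 'city']
Drop: ['age', 'department', 'salary']
Result: 6 records, 2 fields each

[
  {
    "name": "Liam Thomas",
    "city": "Rome"
  },
  {
    "name": "Frank Smith",
    "city": "Sydney"
  },
  {
    "name": "Dave Thomas",
    "city": "London"
  },
  {
    "name": "Eve Jones",
    "city": "Oslo"
  },
  {
    "name": "Sam Taylor",
    "city": "Rome"
  },
  {
    "name": "Pat Brown",
    "city": "Oslo"
  }
]


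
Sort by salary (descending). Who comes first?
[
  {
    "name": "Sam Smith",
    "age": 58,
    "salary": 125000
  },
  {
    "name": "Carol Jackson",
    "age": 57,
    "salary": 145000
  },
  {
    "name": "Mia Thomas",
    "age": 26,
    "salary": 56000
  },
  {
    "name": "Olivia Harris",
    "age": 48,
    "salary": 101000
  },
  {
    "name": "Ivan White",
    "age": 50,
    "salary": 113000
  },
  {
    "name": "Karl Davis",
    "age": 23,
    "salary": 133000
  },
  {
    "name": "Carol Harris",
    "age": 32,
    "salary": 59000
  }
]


Sort by: salary (descending)

Sorted order:
  1. Carol Jackson (salary = 145000)
  2. Karl Davis (salary = 133000)
  3. Sam Smith (salary = 125000)
  4. Ivan White (salary = 113000)
  5. Olivia Harris (salary = 101000)
  6. Carol Harris (salary = 59000)
  7. Mia Thomas (salary = 56000)

First: Carol Jackson

Carol Jackson


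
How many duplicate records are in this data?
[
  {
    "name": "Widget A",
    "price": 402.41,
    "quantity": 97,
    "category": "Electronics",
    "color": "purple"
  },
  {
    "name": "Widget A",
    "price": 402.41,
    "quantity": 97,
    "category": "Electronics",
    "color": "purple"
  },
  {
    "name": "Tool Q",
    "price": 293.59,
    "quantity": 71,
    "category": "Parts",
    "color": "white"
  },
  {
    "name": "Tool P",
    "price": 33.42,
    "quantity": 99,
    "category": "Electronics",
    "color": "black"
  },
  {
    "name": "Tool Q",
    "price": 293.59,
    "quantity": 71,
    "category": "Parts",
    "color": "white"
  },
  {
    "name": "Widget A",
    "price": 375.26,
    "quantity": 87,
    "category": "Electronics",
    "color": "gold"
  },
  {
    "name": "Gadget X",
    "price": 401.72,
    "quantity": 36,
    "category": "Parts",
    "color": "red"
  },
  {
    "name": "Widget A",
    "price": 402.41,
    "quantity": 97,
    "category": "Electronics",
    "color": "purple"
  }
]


Checking 8 records for duplicates:

  Row 1: Widget A ($402.41, qty 97)
  Row 2: Widget A ($402.41, qty 97) <-- DUPLICATE
  Row 3: Tool Q ($293.59, qty 71)
  Row 4: Tool P ($33.42, qty 99)
  Row 5: Tool Q ($293.59, qty 71) <-- DUPLICATE
  Row 6: Widget A ($375.26, qty 87)
  Row 7: Gadget X ($401.72, qty 36)
  Row 8: Widget A ($402.41, qty 97) <-- DUPLICATE

Duplicates found: 3
Unique records: 5

3 duplicates, 5 unique


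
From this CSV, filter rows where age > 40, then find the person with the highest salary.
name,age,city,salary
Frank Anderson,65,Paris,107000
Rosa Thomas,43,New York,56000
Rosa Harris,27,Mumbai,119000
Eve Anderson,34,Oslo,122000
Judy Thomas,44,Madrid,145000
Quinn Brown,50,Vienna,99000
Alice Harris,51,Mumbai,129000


Filter: age > 40
Sort by: salary (descending)

Filtered records (5):
  Judy Thomas, age 44, salary $145000
  Alice Harris, age 51, salary $129000
  Frank Anderson, age 65, salary $107000
  Quinn Brown, age 50, salary $99000
  Rosa Thomas, age 43, salary $56000

Highest salary: Judy Thomas ($145000)

Judy Thomas


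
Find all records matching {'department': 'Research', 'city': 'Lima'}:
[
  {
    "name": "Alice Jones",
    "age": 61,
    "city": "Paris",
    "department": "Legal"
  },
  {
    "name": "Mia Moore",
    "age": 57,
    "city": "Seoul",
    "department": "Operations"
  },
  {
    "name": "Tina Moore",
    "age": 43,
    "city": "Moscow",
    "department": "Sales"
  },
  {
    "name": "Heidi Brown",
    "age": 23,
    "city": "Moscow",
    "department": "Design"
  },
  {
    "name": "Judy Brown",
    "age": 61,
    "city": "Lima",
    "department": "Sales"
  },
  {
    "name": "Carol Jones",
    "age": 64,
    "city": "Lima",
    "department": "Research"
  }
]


Search criteria: {'department': 'Research', 'city': 'Lima'}

Checking 6 records:
  Alice Jones: {department: Legal, city: Paris}
  Mia Moore: {department: Operations, city: Seoul}
  Tina Moore: {department: Sales, city: Moscow}
  Heidi Brown: {department: Design, city: Moscow}
  Judy Brown: {department: Sales, city: Lima}
  Carol Jones: {department: Research, city: Lima} <-- MATCH

Matches: ["Carol Jones"]

["Carol Jones"]


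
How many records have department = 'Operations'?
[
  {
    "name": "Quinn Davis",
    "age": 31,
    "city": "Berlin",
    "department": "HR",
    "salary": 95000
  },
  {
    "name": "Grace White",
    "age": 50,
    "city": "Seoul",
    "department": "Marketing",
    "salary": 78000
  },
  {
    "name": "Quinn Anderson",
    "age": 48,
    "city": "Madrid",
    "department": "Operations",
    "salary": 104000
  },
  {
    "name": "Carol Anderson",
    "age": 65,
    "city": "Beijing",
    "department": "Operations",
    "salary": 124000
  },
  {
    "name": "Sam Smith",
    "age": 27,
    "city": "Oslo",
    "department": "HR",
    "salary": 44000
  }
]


Data: 5 records
Condition: department = 'Operations'

Checking each record:
  Quinn Davis: HR
  Grace White: Marketing
  Quinn Anderson: Operations MATCH
  Carol Anderson: Operations MATCH
  Sam Smith: HR

Count: 2

2


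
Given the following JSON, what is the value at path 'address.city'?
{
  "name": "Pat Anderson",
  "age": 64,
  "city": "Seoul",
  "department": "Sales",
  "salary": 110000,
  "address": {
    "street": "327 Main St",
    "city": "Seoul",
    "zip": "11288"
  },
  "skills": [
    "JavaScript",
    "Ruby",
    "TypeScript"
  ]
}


Query: address.city
Path: address -> city
Value: Seoul

Seoul


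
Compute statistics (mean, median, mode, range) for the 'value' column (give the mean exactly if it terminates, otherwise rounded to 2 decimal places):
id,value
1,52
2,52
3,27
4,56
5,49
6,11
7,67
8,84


Data: [52, 52, 27, 56, 49, 11, 67, 84]
Count: 8
Sum: 398
Mean: 398/8 = 49.75
Sorted: [11, 27, 49, 52, 52, 56, 67, 84]
Median: 52.0
Mode: 52 (2 times)
Range: 84 - 11 = 73
Min: 11, Max: 84

mean=49.75, median=52.0, mode=52, range=73


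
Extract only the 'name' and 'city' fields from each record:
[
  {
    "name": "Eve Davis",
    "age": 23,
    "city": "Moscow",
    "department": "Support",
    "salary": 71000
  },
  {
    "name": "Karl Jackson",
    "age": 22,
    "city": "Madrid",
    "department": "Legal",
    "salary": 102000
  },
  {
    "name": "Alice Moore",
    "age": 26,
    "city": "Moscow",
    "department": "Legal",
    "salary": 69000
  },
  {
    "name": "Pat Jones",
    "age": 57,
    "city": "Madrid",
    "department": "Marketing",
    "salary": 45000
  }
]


Original: 4 records with fields: name, age, city, department, salary
Keep: ['name', 'city']
Drop: ['age', 'department', 'salary']
Result: 4 records, 2 fields each

[
  {
    "name": "Eve Davis",
    "city": "Moscow"
  },
  {
    "name": "Karl Jackson",
    "city": "Madrid"
  },
  {
    "name": "Alice Moore",
    "city": "Moscow"
  },
  {
    "name": "Pat Jones",
    "city": "Madrid"
  }
]


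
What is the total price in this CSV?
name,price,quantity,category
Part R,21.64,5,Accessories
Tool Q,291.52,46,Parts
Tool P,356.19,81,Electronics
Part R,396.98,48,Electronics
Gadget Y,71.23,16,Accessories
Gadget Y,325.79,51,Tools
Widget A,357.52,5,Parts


Computing total price:
Values: [21.64, 291.52, 356.19, 396.98, 71.23, 325.79, 357.52]
Sum = 1820.87

1820.87


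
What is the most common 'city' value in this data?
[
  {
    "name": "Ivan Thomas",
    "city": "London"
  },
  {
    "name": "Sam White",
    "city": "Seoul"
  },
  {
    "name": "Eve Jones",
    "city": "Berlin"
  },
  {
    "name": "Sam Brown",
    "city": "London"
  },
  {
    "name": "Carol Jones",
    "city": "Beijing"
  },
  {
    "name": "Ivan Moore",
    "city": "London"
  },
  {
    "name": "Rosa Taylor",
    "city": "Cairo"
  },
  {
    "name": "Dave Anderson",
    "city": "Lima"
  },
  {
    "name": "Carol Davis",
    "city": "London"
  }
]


Counting 'city' values across 9 records:

  London: 4 ####
  Seoul: 1 #
  Berlin: 1 #
  Beijing: 1 #
  Cairo: 1 #
  Lima: 1 #

Most common: London (4 times)

London (4 times)


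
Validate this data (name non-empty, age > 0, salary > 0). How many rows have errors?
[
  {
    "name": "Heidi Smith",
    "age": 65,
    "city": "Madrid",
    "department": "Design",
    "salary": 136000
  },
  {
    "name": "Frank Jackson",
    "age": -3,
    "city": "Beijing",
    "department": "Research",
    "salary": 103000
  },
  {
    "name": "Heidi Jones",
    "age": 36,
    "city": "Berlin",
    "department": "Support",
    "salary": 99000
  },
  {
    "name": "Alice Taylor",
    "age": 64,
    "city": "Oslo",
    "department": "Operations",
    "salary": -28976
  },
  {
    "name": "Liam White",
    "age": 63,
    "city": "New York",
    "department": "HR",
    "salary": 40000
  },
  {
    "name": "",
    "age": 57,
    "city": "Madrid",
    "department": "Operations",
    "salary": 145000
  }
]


Validating 6 records:
Rules: name non-empty, age > 0, salary > 0

  Row 1 (Heidi Smith): OK
  Row 2 (Frank Jackson): negative age: -3
  Row 3 (Heidi Jones): OK
  Row 4 (Alice Taylor): negative salary: -28976
  Row 5 (Liam White): OK
  Row 6 (???): empty name

Total errors: 3

3 errors


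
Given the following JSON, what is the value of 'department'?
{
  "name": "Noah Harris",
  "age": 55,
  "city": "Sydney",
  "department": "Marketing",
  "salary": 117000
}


Looking up field 'department'
Value: Marketing

Marketing


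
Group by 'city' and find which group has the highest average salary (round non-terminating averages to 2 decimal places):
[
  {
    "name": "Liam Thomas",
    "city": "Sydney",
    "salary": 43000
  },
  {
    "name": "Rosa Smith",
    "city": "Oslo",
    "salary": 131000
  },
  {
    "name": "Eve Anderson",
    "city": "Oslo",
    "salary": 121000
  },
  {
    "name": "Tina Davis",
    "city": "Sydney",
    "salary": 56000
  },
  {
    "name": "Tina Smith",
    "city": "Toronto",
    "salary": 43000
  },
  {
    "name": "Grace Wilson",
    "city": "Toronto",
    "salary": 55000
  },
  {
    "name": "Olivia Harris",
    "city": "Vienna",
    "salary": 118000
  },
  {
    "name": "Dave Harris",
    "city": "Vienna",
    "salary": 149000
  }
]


Group by: city

Groups:
  Oslo: 2 people, avg salary = 252000/2 = $126000
  Sydney: 2 people, avg salary = 99000/2 = $49500
  Toronto: 2 people, avg salary = 98000/2 = $49000
  Vienna: 2 people, avg salary = 267000/2 = $133500

Highest average salary: Vienna ($133500)

Vienna ($133500)


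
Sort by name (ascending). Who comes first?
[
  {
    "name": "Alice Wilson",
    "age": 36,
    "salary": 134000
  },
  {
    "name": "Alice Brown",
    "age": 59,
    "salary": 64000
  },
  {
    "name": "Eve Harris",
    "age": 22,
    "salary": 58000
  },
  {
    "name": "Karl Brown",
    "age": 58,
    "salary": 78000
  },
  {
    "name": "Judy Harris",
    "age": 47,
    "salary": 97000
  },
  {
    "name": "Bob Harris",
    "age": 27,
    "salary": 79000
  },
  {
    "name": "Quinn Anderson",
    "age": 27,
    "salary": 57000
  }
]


Sort by: name (ascending)

Sorted order:
  1. Alice Brown (name = Alice Brown)
  2. Alice Wilson (name = Alice Wilson)
  3. Bob Harris (name = Bob Harris)
  4. Eve Harris (name = Eve Harris)
  5. Judy Harris (name = Judy Harris)
  6. Karl Brown (name = Karl Brown)
  7. Quinn Anderson (name = Quinn Anderson)

First: Alice Brown

Alice Brown


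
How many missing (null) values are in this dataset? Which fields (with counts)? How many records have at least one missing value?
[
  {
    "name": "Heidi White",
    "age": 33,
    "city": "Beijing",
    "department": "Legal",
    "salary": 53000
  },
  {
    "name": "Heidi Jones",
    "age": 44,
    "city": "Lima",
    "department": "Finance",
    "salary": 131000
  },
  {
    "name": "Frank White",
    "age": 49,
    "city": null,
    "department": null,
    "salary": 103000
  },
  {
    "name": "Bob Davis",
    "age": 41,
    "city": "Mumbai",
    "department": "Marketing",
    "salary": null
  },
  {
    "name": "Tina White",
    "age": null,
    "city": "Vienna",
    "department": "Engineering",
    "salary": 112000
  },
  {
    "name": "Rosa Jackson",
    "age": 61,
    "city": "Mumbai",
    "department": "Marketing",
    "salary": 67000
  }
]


Checking for missing (null) values in 6 records:

  Heidi White: complete
  Heidi Jones: complete
  Frank White: city, department
  Bob Davis: salary
  Tina White: age
  Rosa Jackson: complete

Per field:
  name: 0 missing
  age: 1 missing
  city: 1 missing
  department: 1 missing
  salary: 1 missing

Total missing values: 4
Records with any missing: 3

4 missing values (age: 1, city: 1, department: 1, salary: 1); 3 incomplete records
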